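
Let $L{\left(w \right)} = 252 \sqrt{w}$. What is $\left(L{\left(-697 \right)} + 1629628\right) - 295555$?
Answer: $1334073 + 252 i \sqrt{697} \approx 1.3341 \cdot 10^{6} + 6653.0 i$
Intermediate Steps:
$\left(L{\left(-697 \right)} + 1629628\right) - 295555 = \left(252 \sqrt{-697} + 1629628\right) - 295555 = \left(252 i \sqrt{697} + 1629628\right) - 295555 = \left(1629628 + 252 i \sqrt{697}\right) - 295555 = 1334073 + 252 i \sqrt{697}$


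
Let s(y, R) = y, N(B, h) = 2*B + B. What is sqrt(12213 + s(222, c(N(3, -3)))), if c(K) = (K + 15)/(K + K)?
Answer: sqrt(12435) ≈ 111.51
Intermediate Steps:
N(B, h) = 3*B
c(K) = (15 + K)/(2*K) (c(K) = (15 + K)/((2*K)) = (15 + K)*(1/(2*K)) = (15 + K)/(2*K))
sqrt(12213 + s(222, c(N(3, -3)))) = sqrt(12213 + 222) = sqrt(12435)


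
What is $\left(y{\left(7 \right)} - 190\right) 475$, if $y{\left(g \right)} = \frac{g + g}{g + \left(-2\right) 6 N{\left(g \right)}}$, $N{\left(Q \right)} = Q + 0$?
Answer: $- \frac{993700}{11} \approx -90336.0$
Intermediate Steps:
$N{\left(Q \right)} = Q$
$y{\left(g \right)} = - \frac{2}{11}$ ($y{\left(g \right)} = \frac{g + g}{g + \left(-2\right) 6 g} = \frac{2 g}{g - 12 g} = \frac{2 g}{\left(-11\right) g} = 2 g \left(- \frac{1}{11 g}\right) = - \frac{2}{11}$)
$\left(y{\left(7 \right)} - 190\right) 475 = \left(- \frac{2}{11} - 190\right) 475 = \left(- \frac{2092}{11}\right) 475 = - \frac{993700}{11}$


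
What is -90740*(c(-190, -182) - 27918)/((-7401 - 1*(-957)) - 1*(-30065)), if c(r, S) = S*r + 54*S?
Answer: 22098680/1817 ≈ 12162.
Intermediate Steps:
c(r, S) = 54*S + S*r
-90740*(c(-190, -182) - 27918)/((-7401 - 1*(-957)) - 1*(-30065)) = -90740*(-182*(54 - 190) - 27918)/((-7401 - 1*(-957)) - 1*(-30065)) = -90740*(-182*(-136) - 27918)/((-7401 + 957) + 30065) = -90740*(24752 - 27918)/(-6444 + 30065) = -90740/(23621/(-3166)) = -90740/(23621*(-1/3166)) = -90740/(-23621/3166) = -90740*(-3166/23621) = 22098680/1817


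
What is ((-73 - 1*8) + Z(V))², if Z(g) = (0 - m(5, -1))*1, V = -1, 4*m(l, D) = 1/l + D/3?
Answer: 5900041/900 ≈ 6555.6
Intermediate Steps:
m(l, D) = 1/(4*l) + D/12 (m(l, D) = (1/l + D/3)/4 = 1/(4*l) + D/12)
Z(g) = 1/30 (Z(g) = (0 - (3 - 1*5)/(12*5))*1 = (0 - (3 - 5)/(12*5))*1 = (0 - (-2)/(12*5))*1 = (0 - 1*(-1/30))*1 = (0 + 1/30)*1 = (1/30)*1 = 1/30)
((-73 - 1*8) + Z(V))² = ((-73 - 1*8) + 1/30)² = ((-73 - 8) + 1/30)² = (-81 + 1/30)² = (-2429/30)² = 5900041/900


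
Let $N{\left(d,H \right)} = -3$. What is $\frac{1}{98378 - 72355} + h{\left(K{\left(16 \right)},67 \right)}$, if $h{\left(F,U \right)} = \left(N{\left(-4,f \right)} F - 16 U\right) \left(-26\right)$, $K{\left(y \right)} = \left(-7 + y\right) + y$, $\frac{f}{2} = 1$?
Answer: $\frac{776057907}{26023} \approx 29822.0$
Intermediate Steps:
$f = 2$ ($f = 2 \cdot 1 = 2$)
$K{\left(y \right)} = -7 + 2 y$
$h{\left(F,U \right)} = 78 F + 416 U$ ($h{\left(F,U \right)} = \left(- 3 F - 16 U\right) \left(-26\right) = \left(- 16 U - 3 F\right) \left(-26\right) = 78 F + 416 U$)
$\frac{1}{98378 - 72355} + h{\left(K{\left(16 \right)},67 \right)} = \frac{1}{98378 - 72355} + \left(78 \left(-7 + 2 \cdot 16\right) + 416 \cdot 67\right) = \frac{1}{26023} + \left(78 \left(-7 + 32\right) + 27872\right) = \frac{1}{26023} + \left(78 \cdot 25 + 27872\right) = \frac{1}{26023} + \left(1950 + 27872\right) = \frac{1}{26023} + 29822 = \frac{776057907}{26023}$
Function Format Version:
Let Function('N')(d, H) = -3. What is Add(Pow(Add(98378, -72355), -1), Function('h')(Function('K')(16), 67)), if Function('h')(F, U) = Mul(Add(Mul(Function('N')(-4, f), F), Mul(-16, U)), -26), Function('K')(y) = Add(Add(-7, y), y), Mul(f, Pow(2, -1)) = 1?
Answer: Rational(776057907, 26023) ≈ 29822.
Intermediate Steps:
f = 2 (f = Mul(2, 1) = 2)
Function('K')(y) = Add(-7, Mul(2, y))
Function('h')(F, U) = Add(Mul(78, F), Mul(416, U)) (Function('h')(F, U) = Mul(Add(Mul(-3, F), Mul(-16, U)), -26) = Mul(Add(Mul(-16, U), Mul(-3, F)), -26) = Add(Mul(78, F), Mul(416, U)))
Add(Pow(Add(98378, -72355), -1), Function('h')(Function('K')(16), 67)) = Add(Pow(Add(98378, -72355), -1), Add(Mul(78, Add(-7, Mul(2, 16))), Mul(416, 67))) = Add(Pow(26023, -1), Add(Mul(78, Add(-7, 32)), 27872)) = Add(Rational(1, 26023), Add(Mul(78, 25), 27872)) = Add(Rational(1, 26023), Add(1950, 27872)) = Add(Rational(1, 26023), 29822) = Rational(776057907, 26023)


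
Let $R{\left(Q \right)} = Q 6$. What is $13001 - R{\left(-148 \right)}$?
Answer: $13889$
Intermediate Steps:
$R{\left(Q \right)} = 6 Q$
$13001 - R{\left(-148 \right)} = 13001 - 6 \left(-148\right) = 13001 - -888 = 13001 + 888 = 13889$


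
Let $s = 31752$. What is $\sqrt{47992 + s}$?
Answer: $8 \sqrt{1246} \approx 282.39$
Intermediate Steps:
$\sqrt{47992 + s} = \sqrt{47992 + 31752} = \sqrt{79744} = 8 \sqrt{1246}$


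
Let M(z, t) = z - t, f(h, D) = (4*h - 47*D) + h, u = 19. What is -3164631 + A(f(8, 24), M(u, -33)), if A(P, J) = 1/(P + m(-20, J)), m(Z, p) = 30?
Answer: -3348179599/1058 ≈ -3.1646e+6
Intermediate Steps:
f(h, D) = -47*D + 5*h (f(h, D) = (-47*D + 4*h) + h = -47*D + 5*h)
A(P, J) = 1/(30 + P) (A(P, J) = 1/(P + 30) = 1/(30 + P))
-3164631 + A(f(8, 24), M(u, -33)) = -3164631 + 1/(30 + (-47*24 + 5*8)) = -3164631 + 1/(30 + (-1128 + 40)) = -3164631 + 1/(30 - 1088) = -3164631 + 1/(-1058) = -3164631 - 1/1058 = -3348179599/1058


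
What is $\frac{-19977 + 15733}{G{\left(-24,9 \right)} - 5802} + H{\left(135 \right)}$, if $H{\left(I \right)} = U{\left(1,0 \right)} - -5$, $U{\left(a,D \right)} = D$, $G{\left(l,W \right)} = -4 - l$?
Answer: $\frac{16577}{2891} \approx 5.734$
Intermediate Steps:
$H{\left(I \right)} = 5$ ($H{\left(I \right)} = 0 - -5 = 0 + 5 = 5$)
$\frac{-19977 + 15733}{G{\left(-24,9 \right)} - 5802} + H{\left(135 \right)} = \frac{-19977 + 15733}{\left(-4 - -24\right) - 5802} + 5 = - \frac{4244}{\left(-4 + 24\right) - 5802} + 5 = - \frac{4244}{20 - 5802} + 5 = - \frac{4244}{-5782} + 5 = \left(-4244\right) \left(- \frac{1}{5782}\right) + 5 = \frac{2122}{2891} + 5 = \frac{16577}{2891}$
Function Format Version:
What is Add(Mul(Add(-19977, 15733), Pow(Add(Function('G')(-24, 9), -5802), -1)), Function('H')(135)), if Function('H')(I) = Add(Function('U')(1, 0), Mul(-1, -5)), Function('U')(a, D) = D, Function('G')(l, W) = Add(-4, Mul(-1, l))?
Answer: Rational(16577, 2891) ≈ 5.7340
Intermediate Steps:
Function('H')(I) = 5 (Function('H')(I) = Add(0, Mul(-1, -5)) = Add(0, 5) = 5)
Add(Mul(Add(-19977, 15733), Pow(Add(Function('G')(-24, 9), -5802), -1)), Function('H')(135)) = Add(Mul(Add(-19977, 15733), Pow(Add(Add(-4, Mul(-1, -24)), -5802), -1)), 5) = Add(Mul(-4244, Pow(Add(Add(-4, 24), -5802), -1)), 5) = Add(Mul(-4244, Pow(Add(20, -5802), -1)), 5) = Add(Mul(-4244, Pow(-5782, -1)), 5) = Add(Mul(-4244, Rational(-1, 5782)), 5) = Add(Rational(2122, 2891), 5) = Rational(16577, 2891)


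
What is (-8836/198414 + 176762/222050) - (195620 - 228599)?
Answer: 363254060679742/11014457175 ≈ 32980.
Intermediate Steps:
(-8836/198414 + 176762/222050) - (195620 - 228599) = (-8836*1/198414 + 176762*(1/222050)) - 1*(-32979) = (-4418/99207 + 88381/111025) + 32979 = 8277505417/11014457175 + 32979 = 363254060679742/11014457175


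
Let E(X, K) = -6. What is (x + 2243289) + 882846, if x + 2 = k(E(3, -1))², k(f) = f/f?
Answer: 3126134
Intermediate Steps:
k(f) = 1
x = -1 (x = -2 + 1² = -2 + 1 = -1)
(x + 2243289) + 882846 = (-1 + 2243289) + 882846 = 2243288 + 882846 = 3126134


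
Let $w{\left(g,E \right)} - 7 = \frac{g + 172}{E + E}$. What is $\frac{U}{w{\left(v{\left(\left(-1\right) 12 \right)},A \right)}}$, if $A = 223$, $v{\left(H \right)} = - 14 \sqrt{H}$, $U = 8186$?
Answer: $\frac{1002187422}{904399} + \frac{25556692 i \sqrt{3}}{2713197} \approx 1108.1 + 16.315 i$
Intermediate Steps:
$w{\left(g,E \right)} = 7 + \frac{172 + g}{2 E}$ ($w{\left(g,E \right)} = 7 + \frac{g + 172}{E + E} = 7 + \frac{172 + g}{2 E}$)
$\frac{U}{w{\left(v{\left(\left(-1\right) 12 \right)},A \right)}} = \frac{8186}{\frac{1}{2} \cdot \frac{1}{223} \left(172 - 14 \sqrt{\left(-1\right) 12} + 14 \cdot 223\right)} = \frac{8186}{\frac{1}{2} \cdot \frac{1}{223} \left(172 - 14 \sqrt{-12} + 3122\right)} = \frac{8186}{\frac{1}{2} \cdot \frac{1}{223} \left(172 - 14 \cdot 2 i \sqrt{3} + 3122\right)} = \frac{8186}{\frac{1}{2} \cdot \frac{1}{223} \left(172 - 28 i \sqrt{3} + 3122\right)} = \frac{8186}{\frac{1}{2} \cdot \frac{1}{223} \left(3294 - 28 i \sqrt{3}\right)} = \frac{8186}{\frac{1647}{223} - \frac{14 i \sqrt{3}}{223}}$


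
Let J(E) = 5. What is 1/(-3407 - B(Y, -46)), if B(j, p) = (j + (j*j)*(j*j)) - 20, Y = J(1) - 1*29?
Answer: -1/335139 ≈ -2.9838e-6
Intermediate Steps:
Y = -24 (Y = 5 - 1*29 = 5 - 29 = -24)
B(j, p) = -20 + j + j⁴ (B(j, p) = (j + j²*j²) - 20 = (j + j⁴) - 20 = -20 + j + j⁴)
1/(-3407 - B(Y, -46)) = 1/(-3407 - (-20 - 24 + (-24)⁴)) = 1/(-3407 - (-20 - 24 + 331776)) = 1/(-3407 - 1*331732) = 1/(-3407 - 331732) = 1/(-335139) = -1/335139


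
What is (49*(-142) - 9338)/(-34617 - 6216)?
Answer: 5432/13611 ≈ 0.39909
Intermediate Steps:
(49*(-142) - 9338)/(-34617 - 6216) = (-6958 - 9338)/(-40833) = -16296*(-1/40833) = 5432/13611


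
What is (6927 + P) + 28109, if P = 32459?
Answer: 67495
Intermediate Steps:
(6927 + P) + 28109 = (6927 + 32459) + 28109 = 39386 + 28109 = 67495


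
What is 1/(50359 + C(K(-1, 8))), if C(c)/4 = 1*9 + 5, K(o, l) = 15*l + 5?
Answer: 1/50415 ≈ 1.9835e-5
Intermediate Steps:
K(o, l) = 5 + 15*l
C(c) = 56 (C(c) = 4*(1*9 + 5) = 4*(9 + 5) = 4*14 = 56)
1/(50359 + C(K(-1, 8))) = 1/(50359 + 56) = 1/50415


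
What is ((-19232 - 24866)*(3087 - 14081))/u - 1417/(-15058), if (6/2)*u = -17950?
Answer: -10950467819269/135145550 ≈ -81027.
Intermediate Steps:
u = -17950/3 (u = (1/3)*(-17950) = -17950/3 ≈ -5983.3)
((-19232 - 24866)*(3087 - 14081))/u - 1417/(-15058) = ((-19232 - 24866)*(3087 - 14081))/(-17950/3) - 1417/(-15058) = -44098*(-10994)*(-3/17950) - 1417*(-1/15058) = 484813412*(-3/17950) + 1417/15058 = -727220118/8975 + 1417/15058 = -10950467819269/135145550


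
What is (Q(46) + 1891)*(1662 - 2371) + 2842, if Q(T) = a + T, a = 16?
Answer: -1381835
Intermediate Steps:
Q(T) = 16 + T
(Q(46) + 1891)*(1662 - 2371) + 2842 = ((16 + 46) + 1891)*(1662 - 2371) + 2842 = (62 + 1891)*(-709) + 2842 = 1953*(-709) + 2842 = -1384677 + 2842 = -1381835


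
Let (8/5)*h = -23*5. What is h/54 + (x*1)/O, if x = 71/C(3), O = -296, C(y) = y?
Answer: -22553/15984 ≈ -1.4110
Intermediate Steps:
h = -575/8 (h = 5*(-23*5)/8 = (5/8)*(-115) = -575/8 ≈ -71.875)
x = 71/3 ≈ 23.667
h/54 + (x*1)/O = -575/8/54 + ((71/3)*1)/(-296) = -575/8*1/54 + (71/3)*(-1/296) = -575/432 - 71/888 = -22553/15984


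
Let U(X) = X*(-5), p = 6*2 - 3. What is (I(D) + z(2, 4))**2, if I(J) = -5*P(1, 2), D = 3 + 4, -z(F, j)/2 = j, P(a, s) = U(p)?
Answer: 47089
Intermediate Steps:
p = 9 (p = 12 - 3 = 9)
U(X) = -5*X
P(a, s) = -45 (P(a, s) = -5*9 = -45)
z(F, j) = -2*j
D = 7
I(J) = 225 (I(J) = -5*(-45) = 225)
(I(D) + z(2, 4))**2 = (225 - 2*4)**2 = (225 - 8)**2 = 217**2 = 47089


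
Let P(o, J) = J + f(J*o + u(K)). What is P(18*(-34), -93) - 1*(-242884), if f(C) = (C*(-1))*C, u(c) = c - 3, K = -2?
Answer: -3238619130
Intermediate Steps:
u(c) = -3 + c
f(C) = -C² (f(C) = (-C)*C = -C²)
P(o, J) = J - (-5 + J*o)² (P(o, J) = J - (J*o + (-3 - 2))² = J - (J*o - 5)² = J - (-5 + J*o)²)
P(18*(-34), -93) - 1*(-242884) = (-93 - (-5 - 1674*(-34))²) - 1*(-242884) = (-93 - (-5 - 93*(-612))²) + 242884 = (-93 - (-5 + 56916)²) + 242884 = (-93 - 1*56911²) + 242884 = (-93 - 1*3238861921) + 242884 = (-93 - 3238861921) + 242884 = -3238862014 + 242884 = -3238619130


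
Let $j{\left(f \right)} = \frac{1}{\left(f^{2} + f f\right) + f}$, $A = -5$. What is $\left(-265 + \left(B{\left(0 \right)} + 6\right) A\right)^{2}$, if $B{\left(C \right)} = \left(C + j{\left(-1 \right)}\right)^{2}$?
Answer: $90000$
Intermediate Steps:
$j{\left(f \right)} = \frac{1}{f + 2 f^{2}}$ ($j{\left(f \right)} = \frac{1}{\left(f^{2} + f^{2}\right) + f} = \frac{1}{2 f^{2} + f} = \frac{1}{f + 2 f^{2}}$)
$B{\left(C \right)} = \left(1 + C\right)^{2}$ ($B{\left(C \right)} = \left(C + \frac{1}{\left(-1\right) \left(1 + 2 \left(-1\right)\right)}\right)^{2} = \left(C - \frac{1}{1 - 2}\right)^{2} = \left(C - \frac{1}{-1}\right)^{2} = \left(C - -1\right)^{2} = \left(C + 1\right)^{2} = \left(1 + C\right)^{2}$)
$\left(-265 + \left(B{\left(0 \right)} + 6\right) A\right)^{2} = \left(-265 + \left(\left(1 + 0\right)^{2} + 6\right) \left(-5\right)\right)^{2} = \left(-265 + \left(1^{2} + 6\right) \left(-5\right)\right)^{2} = \left(-265 + \left(1 + 6\right) \left(-5\right)\right)^{2} = \left(-265 + 7 \left(-5\right)\right)^{2} = \left(-265 - 35\right)^{2} = \left(-300\right)^{2} = 90000$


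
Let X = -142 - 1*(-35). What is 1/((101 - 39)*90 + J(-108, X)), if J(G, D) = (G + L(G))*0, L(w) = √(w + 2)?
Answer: 1/5580 ≈ 0.00017921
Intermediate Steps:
L(w) = √(2 + w)
X = -107 (X = -142 + 35 = -107)
J(G, D) = 0 (J(G, D) = (G + √(2 + G))*0 = 0)
1/((101 - 39)*90 + J(-108, X)) = 1/((101 - 39)*90 + 0) = 1/(62*90 + 0) = 1/(5580 + 0) = 1/5580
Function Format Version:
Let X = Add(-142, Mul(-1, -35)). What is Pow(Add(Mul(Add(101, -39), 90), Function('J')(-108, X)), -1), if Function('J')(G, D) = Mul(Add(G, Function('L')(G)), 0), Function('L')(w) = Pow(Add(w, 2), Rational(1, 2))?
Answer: Rational(1, 5580) ≈ 0.00017921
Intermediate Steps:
Function('L')(w) = Pow(Add(2, w), Rational(1, 2))
X = -107 (X = Add(-142, 35) = -107)
Function('J')(G, D) = 0 (Function('J')(G, D) = Mul(Add(G, Pow(Add(2, G), Rational(1, 2))), 0) = 0)
Pow(Add(Mul(Add(101, -39), 90), Function('J')(-108, X)), -1) = Pow(Add(Mul(Add(101, -39), 90), 0), -1) = Pow(Add(Mul(62, 90), 0), -1) = Pow(Add(5580, 0), -1) = Pow(5580, -1) = Rational(1, 5580)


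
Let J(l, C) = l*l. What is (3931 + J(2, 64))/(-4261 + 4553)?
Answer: 3935/292 ≈ 13.476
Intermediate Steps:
J(l, C) = l²
(3931 + J(2, 64))/(-4261 + 4553) = (3931 + 2²)/(-4261 + 4553) = (3931 + 4)/292 = 3935*(1/292) = 3935/292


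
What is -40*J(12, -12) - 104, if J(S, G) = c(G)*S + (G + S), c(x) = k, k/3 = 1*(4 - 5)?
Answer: 1336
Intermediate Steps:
k = -3 (k = 3*(1*(4 - 5)) = 3*(1*(-1)) = 3*(-1) = -3)
c(x) = -3
J(S, G) = G - 2*S (J(S, G) = -3*S + (G + S) = G - 2*S)
-40*J(12, -12) - 104 = -40*(-12 - 2*12) - 104 = -40*(-12 - 24) - 104 = -40*(-36) - 104 = 1440 - 104 = 1336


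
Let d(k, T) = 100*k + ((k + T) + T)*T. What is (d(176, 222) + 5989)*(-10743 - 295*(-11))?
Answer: -1208895042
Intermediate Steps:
d(k, T) = 100*k + T*(k + 2*T) (d(k, T) = 100*k + ((T + k) + T)*T = 100*k + (k + 2*T)*T = 100*k + T*(k + 2*T))
(d(176, 222) + 5989)*(-10743 - 295*(-11)) = ((2*222² + 100*176 + 222*176) + 5989)*(-10743 - 295*(-11)) = ((2*49284 + 17600 + 39072) + 5989)*(-10743 + 3245) = ((98568 + 17600 + 39072) + 5989)*(-7498) = (155240 + 5989)*(-7498) = 161229*(-7498) = -1208895042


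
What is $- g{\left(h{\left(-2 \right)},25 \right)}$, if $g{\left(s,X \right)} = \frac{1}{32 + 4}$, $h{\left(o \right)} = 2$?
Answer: $- \frac{1}{36} \approx -0.027778$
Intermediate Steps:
$g{\left(s,X \right)} = \frac{1}{36}$
$- g{\left(h{\left(-2 \right)},25 \right)} = \left(-1\right) \frac{1}{36} = - \frac{1}{36}$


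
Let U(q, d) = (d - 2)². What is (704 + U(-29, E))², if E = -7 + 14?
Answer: 531441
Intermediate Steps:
E = 7
U(q, d) = (-2 + d)²
(704 + U(-29, E))² = (704 + (-2 + 7)²)² = (704 + 5²)² = (704 + 25)² = 729² = 531441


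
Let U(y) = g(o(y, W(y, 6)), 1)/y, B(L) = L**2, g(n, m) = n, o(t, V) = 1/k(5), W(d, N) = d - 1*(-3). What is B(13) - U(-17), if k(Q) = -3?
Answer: 8618/51 ≈ 168.98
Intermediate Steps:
W(d, N) = 3 + d (W(d, N) = d + 3 = 3 + d)
o(t, V) = -1/3 (o(t, V) = 1/(-3) = -1/3)
U(y) = -1/(3*y)
B(13) - U(-17) = 13**2 - (-1)/(3*(-17)) = 169 - (-1)*(-1)/(3*17) = 169 - 1*1/51 = 169 - 1/51 = 8618/51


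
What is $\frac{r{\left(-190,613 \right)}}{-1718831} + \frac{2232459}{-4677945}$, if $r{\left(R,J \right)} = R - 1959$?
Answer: $- \frac{1275722277208}{2680198960765} \approx -0.47598$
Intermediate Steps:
$r{\left(R,J \right)} = -1959 + R$
$\frac{r{\left(-190,613 \right)}}{-1718831} + \frac{2232459}{-4677945} = \frac{-1959 - 190}{-1718831} + \frac{2232459}{-4677945} = \left(-2149\right) \left(- \frac{1}{1718831}\right) + 2232459 \left(- \frac{1}{4677945}\right) = \frac{2149}{1718831} - \frac{744153}{1559315} = - \frac{1275722277208}{2680198960765}$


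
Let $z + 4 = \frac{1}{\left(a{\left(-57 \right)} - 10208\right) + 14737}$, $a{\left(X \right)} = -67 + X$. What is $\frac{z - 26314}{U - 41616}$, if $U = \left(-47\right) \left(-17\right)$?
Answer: $\frac{115930789}{179798885} \approx 0.64478$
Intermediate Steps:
$U = 799$
$z = - \frac{17619}{4405}$ ($z = -4 + \frac{1}{\left(\left(-67 - 57\right) - 10208\right) + 14737} = -4 + \frac{1}{\left(-124 - 10208\right) + 14737} = -4 + \frac{1}{-10332 + 14737} = -4 + \frac{1}{4405} = - \frac{17619}{4405} \approx -3.9998$)
$\frac{z - 26314}{U - 41616} = \frac{- \frac{17619}{4405} - 26314}{799 - 41616} = - \frac{115930789}{4405 \left(-40817\right)} = \left(- \frac{115930789}{4405}\right) \left(- \frac{1}{40817}\right) = \frac{115930789}{179798885}$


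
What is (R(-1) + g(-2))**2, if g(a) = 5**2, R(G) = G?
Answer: 576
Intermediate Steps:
g(a) = 25
(R(-1) + g(-2))**2 = (-1 + 25)**2 = 24**2 = 576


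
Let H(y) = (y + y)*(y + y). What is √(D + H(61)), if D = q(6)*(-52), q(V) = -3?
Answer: 8*√235 ≈ 122.64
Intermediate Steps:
H(y) = 4*y² (H(y) = (2*y)*(2*y) = 4*y²)
D = 156 (D = -3*(-52) = 156)
√(D + H(61)) = √(156 + 4*61²) = √(156 + 4*3721) = √(156 + 14884) = √15040 = 8*√235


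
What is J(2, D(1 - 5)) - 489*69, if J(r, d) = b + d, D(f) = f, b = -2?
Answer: -33747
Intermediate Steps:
J(r, d) = -2 + d
J(2, D(1 - 5)) - 489*69 = (-2 + (1 - 5)) - 489*69 = (-2 - 4) - 33741 = -6 - 33741 = -33747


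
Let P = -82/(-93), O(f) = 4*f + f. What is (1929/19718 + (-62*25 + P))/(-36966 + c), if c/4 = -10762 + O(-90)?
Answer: 2840553427/150028386036 ≈ 0.018933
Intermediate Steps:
O(f) = 5*f
c = -44848 (c = 4*(-10762 + 5*(-90)) = 4*(-10762 - 450) = 4*(-11212) = -44848)
P = 82/93 (P = -82*(-1/93) = 82/93 ≈ 0.88172)
(1929/19718 + (-62*25 + P))/(-36966 + c) = (1929/19718 + (-62*25 + 82/93))/(-36966 - 44848) = (1929*(1/19718) + (-1550 + 82/93))/(-81814) = (1929/19718 - 144068/93)*(-1/81814) = -2840553427/1833774*(-1/81814) = 2840553427/150028386036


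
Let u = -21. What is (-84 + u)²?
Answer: 11025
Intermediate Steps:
(-84 + u)² = (-84 - 21)² = (-105)² = 11025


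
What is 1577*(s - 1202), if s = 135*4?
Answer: -1043974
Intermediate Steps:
s = 540
1577*(s - 1202) = 1577*(540 - 1202) = 1577*(-662) = -1043974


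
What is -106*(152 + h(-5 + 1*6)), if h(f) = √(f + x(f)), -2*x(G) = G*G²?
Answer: -16112 - 53*√2 ≈ -16187.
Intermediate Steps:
x(G) = -G³/2 (x(G) = -G*G²/2 = -G³/2)
h(f) = √(f - f³/2)
-106*(152 + h(-5 + 1*6)) = -106*(152 + √((-5 + 1*6) - (-5 + 1*6)³/2)) = -106*(152 + √((-5 + 6) - (-5 + 6)³/2)) = -106*(152 + √(1 - ½*1³)) = -106*(152 + √(1 - ½*1)) = -106*(152 + √(1 - ½)) = -106*(152 + √(½)) = -106*(152 + √2/2) = -16112 - 53*√2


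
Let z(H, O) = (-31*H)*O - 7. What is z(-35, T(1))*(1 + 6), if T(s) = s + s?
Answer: 15141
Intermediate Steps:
T(s) = 2*s
z(H, O) = -7 - 31*H*O (z(H, O) = -31*H*O - 7 = -7 - 31*H*O)
z(-35, T(1))*(1 + 6) = (-7 - 31*(-35)*2*1)*(1 + 6) = (-7 - 31*(-35)*2)*7 = (-7 + 2170)*7 = 2163*7 = 15141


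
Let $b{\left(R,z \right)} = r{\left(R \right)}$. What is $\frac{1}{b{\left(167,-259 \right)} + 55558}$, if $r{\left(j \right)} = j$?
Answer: $\frac{1}{55725} \approx 1.7945 \cdot 10^{-5}$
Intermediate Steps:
$b{\left(R,z \right)} = R$
$\frac{1}{b{\left(167,-259 \right)} + 55558} = \frac{1}{167 + 55558} = \frac{1}{55725}$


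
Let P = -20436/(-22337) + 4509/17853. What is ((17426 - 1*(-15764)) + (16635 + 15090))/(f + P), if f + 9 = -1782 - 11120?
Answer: -1725797563721/343214319502 ≈ -5.0283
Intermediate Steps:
P = 155187147/132927487 (P = -20436*(-1/22337) + 4509*(1/17853) = 20436/22337 + 1503/5951 = 155187147/132927487 ≈ 1.1675)
f = -12911 (f = -9 + (-1782 - 11120) = -9 - 12902 = -12911)
((17426 - 1*(-15764)) + (16635 + 15090))/(f + P) = ((17426 - 1*(-15764)) + (16635 + 15090))/(-12911 + 155187147/132927487) = ((17426 + 15764) + 31725)/(-1716071597510/132927487) = (33190 + 31725)*(-132927487/1716071597510) = 64915*(-132927487/1716071597510) = -1725797563721/343214319502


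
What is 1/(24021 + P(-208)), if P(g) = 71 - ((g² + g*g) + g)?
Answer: -1/62228 ≈ -1.6070e-5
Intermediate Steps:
P(g) = 71 - g - 2*g² (P(g) = 71 - ((g² + g²) + g) = 71 - (2*g² + g) = 71 - (g + 2*g²) = 71 + (-g - 2*g²) = 71 - g - 2*g²)
1/(24021 + P(-208)) = 1/(24021 + (71 - 1*(-208) - 2*(-208)²)) = 1/(24021 + (71 + 208 - 2*43264)) = 1/(24021 + (71 + 208 - 86528)) = 1/(24021 - 86249) = 1/(-62228) = -1/62228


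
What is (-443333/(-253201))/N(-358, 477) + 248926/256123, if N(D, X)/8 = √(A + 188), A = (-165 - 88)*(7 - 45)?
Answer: 248926/256123 + 443333*√58/1527308432 ≈ 0.97411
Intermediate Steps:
A = 9614 (A = -253*(-38) = 9614)
N(D, X) = 104*√58 (N(D, X) = 8*√(9614 + 188) = 8*√9802 = 8*(13*√58) = 104*√58)
(-443333/(-253201))/N(-358, 477) + 248926/256123 = (-443333/(-253201))/((104*√58)) + 248926/256123 = (-443333*(-1/253201))*(√58/6032) + 248926*(1/256123) = 443333*(√58/6032)/253201 + 248926/256123 = 443333*√58/1527308432 + 248926/256123 = 248926/256123 + 443333*√58/1527308432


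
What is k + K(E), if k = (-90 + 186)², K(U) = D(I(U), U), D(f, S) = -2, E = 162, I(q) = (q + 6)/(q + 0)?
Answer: 9214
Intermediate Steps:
I(q) = (6 + q)/q
K(U) = -2
k = 9216 (k = 96² = 9216)
k + K(E) = 9216 - 2 = 9214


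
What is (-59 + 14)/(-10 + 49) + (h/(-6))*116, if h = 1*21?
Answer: -5293/13 ≈ -407.15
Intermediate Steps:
h = 21
(-59 + 14)/(-10 + 49) + (h/(-6))*116 = (-59 + 14)/(-10 + 49) + (21/(-6))*116 = -45/39 + (21*(-1/6))*116 = -45*1/39 - 7/2*116 = -15/13 - 406 = -5293/13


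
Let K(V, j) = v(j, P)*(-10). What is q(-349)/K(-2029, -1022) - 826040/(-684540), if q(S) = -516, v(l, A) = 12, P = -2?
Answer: 1884781/342270 ≈ 5.5067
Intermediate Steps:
K(V, j) = -120 (K(V, j) = 12*(-10) = -120)
q(-349)/K(-2029, -1022) - 826040/(-684540) = -516/(-120) - 826040/(-684540) = -516*(-1/120) - 826040*(-1/684540) = 43/10 + 41302/34227 = 1884781/342270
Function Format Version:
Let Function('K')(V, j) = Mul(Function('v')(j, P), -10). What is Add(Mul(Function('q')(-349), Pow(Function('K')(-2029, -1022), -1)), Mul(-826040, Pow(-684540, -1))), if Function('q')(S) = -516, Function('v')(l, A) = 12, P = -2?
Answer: Rational(1884781, 342270) ≈ 5.5067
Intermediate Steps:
Function('K')(V, j) = -120 (Function('K')(V, j) = Mul(12, -10) = -120)
Add(Mul(Function('q')(-349), Pow(Function('K')(-2029, -1022), -1)), Mul(-826040, Pow(-684540, -1))) = Add(Mul(-516, Pow(-120, -1)), Mul(-826040, Pow(-684540, -1))) = Add(Mul(-516, Rational(-1, 120)), Mul(-826040, Rational(-1, 684540))) = Add(Rational(43, 10), Rational(41302, 34227)) = Rational(1884781, 342270)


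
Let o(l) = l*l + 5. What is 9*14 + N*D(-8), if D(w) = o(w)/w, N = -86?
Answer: 3471/4 ≈ 867.75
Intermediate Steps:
o(l) = 5 + l**2 (o(l) = l**2 + 5 = 5 + l**2)
D(w) = (5 + w**2)/w
9*14 + N*D(-8) = 9*14 - 86*(-8 + 5/(-8)) = 126 - 86*(-8 + 5*(-1/8)) = 126 - 86*(-8 - 5/8) = 126 - 86*(-69/8) = 126 + 2967/4 = 3471/4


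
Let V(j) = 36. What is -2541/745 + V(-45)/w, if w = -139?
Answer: -380019/103555 ≈ -3.6697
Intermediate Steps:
-2541/745 + V(-45)/w = -2541/745 + 36/(-139) = -2541*1/745 + 36*(-1/139) = -2541/745 - 36/139 = -380019/103555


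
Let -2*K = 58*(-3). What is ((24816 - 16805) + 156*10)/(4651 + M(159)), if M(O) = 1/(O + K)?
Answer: 2354466/1144147 ≈ 2.0578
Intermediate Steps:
K = 87 (K = -29*(-3) = -½*(-174) = 87)
M(O) = 1/(87 + O) (M(O) = 1/(O + 87) = 1/(87 + O))
((24816 - 16805) + 156*10)/(4651 + M(159)) = ((24816 - 16805) + 156*10)/(4651 + 1/(87 + 159)) = (8011 + 1560)/(4651 + 1/246) = 9571/(4651 + 1/246) = 9571/(1144147/246) = 9571*(246/1144147) = 2354466/1144147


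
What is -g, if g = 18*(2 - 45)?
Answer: 774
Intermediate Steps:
g = -774 (g = 18*(-43) = -774)
-g = -1*(-774) = 774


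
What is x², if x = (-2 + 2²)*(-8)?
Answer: 256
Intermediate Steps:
x = -16 (x = (-2 + 4)*(-8) = 2*(-8) = -16)
x² = (-16)² = 256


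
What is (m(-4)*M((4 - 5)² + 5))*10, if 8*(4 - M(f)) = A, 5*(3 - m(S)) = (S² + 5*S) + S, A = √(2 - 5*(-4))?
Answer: 184 - 23*√22/4 ≈ 157.03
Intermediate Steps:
A = √22 (A = √(2 + 20) = √22 ≈ 4.6904)
m(S) = 3 - 6*S/5 - S²/5 (m(S) = 3 - ((S² + 5*S) + S)/5 = 3 - (S² + 6*S)/5 = 3 + (-6*S/5 - S²/5) = 3 - 6*S/5 - S²/5)
M(f) = 4 - √22/8
(m(-4)*M((4 - 5)² + 5))*10 = ((3 - 6/5*(-4) - ⅕*(-4)²)*(4 - √22/8))*10 = ((3 + 24/5 - ⅕*16)*(4 - √22/8))*10 = ((3 + 24/5 - 16/5)*(4 - √22/8))*10 = (23*(4 - √22/8)/5)*10 = (92/5 - 23*√22/40)*10 = 184 - 23*√22/4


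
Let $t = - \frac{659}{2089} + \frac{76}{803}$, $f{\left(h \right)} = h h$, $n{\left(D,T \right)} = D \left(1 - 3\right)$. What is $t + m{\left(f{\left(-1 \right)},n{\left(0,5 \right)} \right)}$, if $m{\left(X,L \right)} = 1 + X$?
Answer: $\frac{2984521}{1677467} \approx 1.7792$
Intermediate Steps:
$n{\left(D,T \right)} = - 2 D$ ($n{\left(D,T \right)} = D \left(-2\right) = - 2 D$)
$f{\left(h \right)} = h^{2}$
$t = - \frac{370413}{1677467}$ ($t = \left(-659\right) \frac{1}{2089} + 76 \cdot \frac{1}{803} = - \frac{659}{2089} + \frac{76}{803} = - \frac{370413}{1677467} \approx -0.22082$)
$t + m{\left(f{\left(-1 \right)},n{\left(0,5 \right)} \right)} = - \frac{370413}{1677467} + \left(1 + \left(-1\right)^{2}\right) = - \frac{370413}{1677467} + \left(1 + 1\right) = - \frac{370413}{1677467} + 2 = \frac{2984521}{1677467}$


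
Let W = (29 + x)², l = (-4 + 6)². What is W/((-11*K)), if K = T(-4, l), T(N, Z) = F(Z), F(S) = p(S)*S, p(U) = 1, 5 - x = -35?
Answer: -4761/44 ≈ -108.20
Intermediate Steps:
x = 40 (x = 5 - 1*(-35) = 5 + 35 = 40)
l = 4 (l = 2² = 4)
F(S) = S (F(S) = 1*S = S)
T(N, Z) = Z
K = 4
W = 4761 (W = (29 + 40)² = 69² = 4761)
W/((-11*K)) = 4761/((-11*4)) = 4761/(-44) = 4761*(-1/44) = -4761/44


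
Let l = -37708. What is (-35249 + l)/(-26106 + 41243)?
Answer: -72957/15137 ≈ -4.8198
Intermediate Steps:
(-35249 + l)/(-26106 + 41243) = (-35249 - 37708)/(-26106 + 41243) = -72957/15137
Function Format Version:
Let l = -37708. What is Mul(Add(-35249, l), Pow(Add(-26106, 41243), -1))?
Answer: Rational(-72957, 15137) ≈ -4.8198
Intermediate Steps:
Mul(Add(-35249, l), Pow(Add(-26106, 41243), -1)) = Mul(Add(-35249, -37708), Pow(Add(-26106, 41243), -1)) = Mul(-72957, Pow(15137, -1)) = Mul(-72957, Rational(1, 15137)) = Rational(-72957, 15137)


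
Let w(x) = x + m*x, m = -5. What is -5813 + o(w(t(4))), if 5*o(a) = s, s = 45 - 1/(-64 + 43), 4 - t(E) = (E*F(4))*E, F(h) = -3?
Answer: -609419/105 ≈ -5804.0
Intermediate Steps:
t(E) = 4 + 3*E² (t(E) = 4 - E*(-3)*E = 4 - (-3*E)*E = 4 - (-3)*E² = 4 + 3*E²)
s = 946/21 (s = 45 - 1/(-21) = 45 - 1*(-1/21) = 45 + 1/21 = 946/21 ≈ 45.048)
w(x) = -4*x (w(x) = x - 5*x = -4*x)
o(a) = 946/105 (o(a) = (⅕)*(946/21) = 946/105)
-5813 + o(w(t(4))) = -5813 + 946/105 = -609419/105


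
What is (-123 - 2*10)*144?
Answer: -20592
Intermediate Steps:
(-123 - 2*10)*144 = (-123 - 20)*144 = -143*144 = -20592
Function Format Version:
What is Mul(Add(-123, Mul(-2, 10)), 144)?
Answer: -20592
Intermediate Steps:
Mul(Add(-123, Mul(-2, 10)), 144) = Mul(Add(-123, -20), 144) = Mul(-143, 144) = -20592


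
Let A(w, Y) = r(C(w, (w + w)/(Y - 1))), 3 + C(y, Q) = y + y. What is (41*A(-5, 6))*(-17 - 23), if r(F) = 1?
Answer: -1640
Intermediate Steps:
C(y, Q) = -3 + 2*y (C(y, Q) = -3 + (y + y) = -3 + 2*y)
A(w, Y) = 1
(41*A(-5, 6))*(-17 - 23) = (41*1)*(-17 - 23) = 41*(-40) = -1640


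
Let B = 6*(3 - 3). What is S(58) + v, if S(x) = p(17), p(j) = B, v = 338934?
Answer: 338934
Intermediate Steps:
B = 0 (B = 6*0 = 0)
p(j) = 0
S(x) = 0
S(58) + v = 0 + 338934 = 338934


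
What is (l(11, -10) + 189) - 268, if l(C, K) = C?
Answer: -68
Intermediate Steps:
(l(11, -10) + 189) - 268 = (11 + 189) - 268 = 200 - 268 = -68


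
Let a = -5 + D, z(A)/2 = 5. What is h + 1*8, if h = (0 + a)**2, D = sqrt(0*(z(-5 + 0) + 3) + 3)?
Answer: 36 - 10*sqrt(3) ≈ 18.680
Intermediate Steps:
z(A) = 10 (z(A) = 2*5 = 10)
D = sqrt(3) (D = sqrt(0*(10 + 3) + 3) = sqrt(0*13 + 3) = sqrt(0 + 3) = sqrt(3) ≈ 1.7320)
a = -5 + sqrt(3) ≈ -3.2679
h = (-5 + sqrt(3))**2 (h = (0 + (-5 + sqrt(3)))**2 = (-5 + sqrt(3))**2 ≈ 10.679)
h + 1*8 = (5 - sqrt(3))**2 + 1*8 = (5 - sqrt(3))**2 + 8 = 8 + (5 - sqrt(3))**2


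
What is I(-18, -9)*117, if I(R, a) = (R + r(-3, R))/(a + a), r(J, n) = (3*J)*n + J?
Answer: -1833/2 ≈ -916.50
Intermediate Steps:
r(J, n) = J + 3*J*n (r(J, n) = 3*J*n + J = J + 3*J*n)
I(R, a) = (-3 - 8*R)/(2*a) (I(R, a) = (R - 3*(1 + 3*R))/(a + a) = (R + (-3 - 9*R))/((2*a)) = (-3 - 8*R)*(1/(2*a)) = (-3 - 8*R)/(2*a))
I(-18, -9)*117 = ((½)*(-3 - 8*(-18))/(-9))*117 = ((½)*(-⅑)*(-3 + 144))*117 = ((½)*(-⅑)*141)*117 = -47/6*117 = -1833/2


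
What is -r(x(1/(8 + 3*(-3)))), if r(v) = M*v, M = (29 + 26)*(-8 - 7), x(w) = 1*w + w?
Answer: -1650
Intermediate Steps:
x(w) = 2*w (x(w) = w + w = 2*w)
M = -825 (M = 55*(-15) = -825)
r(v) = -825*v
-r(x(1/(8 + 3*(-3)))) = -(-825)*2/(8 + 3*(-3)) = -(-825)*2/(8 - 9) = -(-825)*2/(-1) = -(-825)*2*(-1) = -(-825)*(-2) = -1*1650 = -1650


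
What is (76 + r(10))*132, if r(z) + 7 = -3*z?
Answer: 5148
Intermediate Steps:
r(z) = -7 - 3*z
(76 + r(10))*132 = (76 + (-7 - 3*10))*132 = (76 + (-7 - 30))*132 = (76 - 37)*132 = 39*132 = 5148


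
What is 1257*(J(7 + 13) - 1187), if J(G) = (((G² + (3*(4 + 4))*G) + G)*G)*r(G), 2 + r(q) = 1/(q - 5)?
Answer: -45235659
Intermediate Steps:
r(q) = -2 + 1/(-5 + q) (r(q) = -2 + 1/(q - 5) = -2 + 1/(-5 + q))
J(G) = G*(11 - 2*G)*(G² + 25*G)/(-5 + G) (J(G) = (((G² + (3*(4 + 4))*G) + G)*G)*((11 - 2*G)/(-5 + G)) = (((G² + (3*8)*G) + G)*G)*((11 - 2*G)/(-5 + G)) = (((G² + 24*G) + G)*G)*((11 - 2*G)/(-5 + G)) = ((G² + 25*G)*G)*((11 - 2*G)/(-5 + G)) = (G*(G² + 25*G))*((11 - 2*G)/(-5 + G)) = G*(11 - 2*G)*(G² + 25*G)/(-5 + G))
1257*(J(7 + 13) - 1187) = 1257*(-(7 + 13)²*(-11 + 2*(7 + 13))*(25 + (7 + 13))/(-5 + (7 + 13)) - 1187) = 1257*(-1*20²*(-11 + 2*20)*(25 + 20)/(-5 + 20) - 1187) = 1257*(-1*400*(-11 + 40)*45/15 - 1187) = 1257*(-1*400*1/15*29*45 - 1187) = 1257*(-34800 - 1187) = 1257*(-35987) = -45235659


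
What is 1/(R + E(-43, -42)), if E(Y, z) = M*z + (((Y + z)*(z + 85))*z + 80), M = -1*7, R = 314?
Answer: 1/154198 ≈ 6.4852e-6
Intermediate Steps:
M = -7
E(Y, z) = 80 - 7*z + z*(85 + z)*(Y + z) (E(Y, z) = -7*z + (((Y + z)*(z + 85))*z + 80) = -7*z + (((Y + z)*(85 + z))*z + 80) = -7*z + (((85 + z)*(Y + z))*z + 80) = -7*z + (z*(85 + z)*(Y + z) + 80) = -7*z + (80 + z*(85 + z)*(Y + z)) = 80 - 7*z + z*(85 + z)*(Y + z))
1/(R + E(-43, -42)) = 1/(314 + (80 + (-42)³ - 7*(-42) + 85*(-42)² - 43*(-42)² + 85*(-43)*(-42))) = 1/(314 + (80 - 74088 + 294 + 85*1764 - 43*1764 + 153510)) = 1/(314 + (80 - 74088 + 294 + 149940 - 75852 + 153510)) = 1/(314 + 153884) = 1/154198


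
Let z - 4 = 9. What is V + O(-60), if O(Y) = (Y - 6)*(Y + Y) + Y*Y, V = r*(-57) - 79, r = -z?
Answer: 12182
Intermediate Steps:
z = 13 (z = 4 + 9 = 13)
r = -13 (r = -1*13 = -13)
V = 662 (V = -13*(-57) - 79 = 741 - 79 = 662)
O(Y) = Y² + 2*Y*(-6 + Y) (O(Y) = (-6 + Y)*(2*Y) + Y² = 2*Y*(-6 + Y) + Y² = Y² + 2*Y*(-6 + Y))
V + O(-60) = 662 + 3*(-60)*(-4 - 60) = 662 + 3*(-60)*(-64) = 662 + 11520 = 12182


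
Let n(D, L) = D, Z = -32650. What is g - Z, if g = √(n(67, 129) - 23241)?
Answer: 32650 + I*√23174 ≈ 32650.0 + 152.23*I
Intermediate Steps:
g = I*√23174 (g = √(67 - 23241) = √(-23174) = I*√23174 ≈ 152.23*I)
g - Z = I*√23174 - 1*(-32650) = I*√23174 + 32650 = 32650 + I*√23174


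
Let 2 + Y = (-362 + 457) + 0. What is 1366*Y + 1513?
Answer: 128551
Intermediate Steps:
Y = 93 (Y = -2 + ((-362 + 457) + 0) = -2 + (95 + 0) = -2 + 95 = 93)
1366*Y + 1513 = 1366*93 + 1513 = 127038 + 1513 = 128551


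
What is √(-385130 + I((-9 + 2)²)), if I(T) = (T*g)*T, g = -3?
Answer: I*√392333 ≈ 626.37*I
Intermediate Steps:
I(T) = -3*T² (I(T) = (T*(-3))*T = (-3*T)*T = -3*T²)
√(-385130 + I((-9 + 2)²)) = √(-385130 - 3*(-9 + 2)⁴) = √(-385130 - 3*((-7)²)²) = √(-385130 - 3*49²) = √(-385130 - 3*2401) = √(-385130 - 7203) = √(-392333) = I*√392333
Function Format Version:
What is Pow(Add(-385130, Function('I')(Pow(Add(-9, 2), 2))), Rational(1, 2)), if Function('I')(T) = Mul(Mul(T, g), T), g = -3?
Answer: Mul(I, Pow(392333, Rational(1, 2))) ≈ Mul(626.37, I)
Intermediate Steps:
Function('I')(T) = Mul(-3, Pow(T, 2)) (Function('I')(T) = Mul(Mul(T, -3), T) = Mul(Mul(-3, T), T) = Mul(-3, Pow(T, 2)))
Pow(Add(-385130, Function('I')(Pow(Add(-9, 2), 2))), Rational(1, 2)) = Pow(Add(-385130, Mul(-3, Pow(Pow(Add(-9, 2), 2), 2))), Rational(1, 2)) = Pow(Add(-385130, Mul(-3, Pow(Pow(-7, 2), 2))), Rational(1, 2)) = Pow(Add(-385130, Mul(-3, Pow(49, 2))), Rational(1, 2)) = Pow(Add(-385130, Mul(-3, 2401)), Rational(1, 2)) = Pow(Add(-385130, -7203), Rational(1, 2)) = Pow(-392333, Rational(1, 2)) = Mul(I, Pow(392333, Rational(1, 2)))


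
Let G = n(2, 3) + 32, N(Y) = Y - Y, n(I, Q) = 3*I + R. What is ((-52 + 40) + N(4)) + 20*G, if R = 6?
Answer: 868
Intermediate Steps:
n(I, Q) = 6 + 3*I (n(I, Q) = 3*I + 6 = 6 + 3*I)
N(Y) = 0
G = 44 (G = (6 + 3*2) + 32 = (6 + 6) + 32 = 12 + 32 = 44)
((-52 + 40) + N(4)) + 20*G = ((-52 + 40) + 0) + 20*44 = (-12 + 0) + 880 = -12 + 880 = 868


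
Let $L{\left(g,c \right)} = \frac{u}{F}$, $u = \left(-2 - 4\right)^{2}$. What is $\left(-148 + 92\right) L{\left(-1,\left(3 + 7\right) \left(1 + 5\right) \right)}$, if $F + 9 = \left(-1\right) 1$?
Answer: $\frac{1008}{5} \approx 201.6$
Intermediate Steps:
$u = 36$ ($u = \left(-6\right)^{2} = 36$)
$F = -10$ ($F = -9 - 1 = -10$)
$L{\left(g,c \right)} = - \frac{18}{5}$ ($L{\left(g,c \right)} = \frac{36}{-10} = 36 \left(- \frac{1}{10}\right) = - \frac{18}{5}$)
$\left(-148 + 92\right) L{\left(-1,\left(3 + 7\right) \left(1 + 5\right) \right)} = \left(-148 + 92\right) \left(- \frac{18}{5}\right) = \left(-56\right) \left(- \frac{18}{5}\right) = \frac{1008}{5}$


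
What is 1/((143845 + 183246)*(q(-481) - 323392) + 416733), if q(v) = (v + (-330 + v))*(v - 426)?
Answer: 1/277521429865 ≈ 3.6033e-12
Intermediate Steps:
q(v) = (-426 + v)*(-330 + 2*v) (q(v) = (-330 + 2*v)*(-426 + v) = (-426 + v)*(-330 + 2*v))
1/((143845 + 183246)*(q(-481) - 323392) + 416733) = 1/((143845 + 183246)*((140580 - 1182*(-481) + 2*(-481)**2) - 323392) + 416733) = 1/(327091*((140580 + 568542 + 2*231361) - 323392) + 416733) = 1/(327091*((140580 + 568542 + 462722) - 323392) + 416733) = 1/(327091*(1171844 - 323392) + 416733) = 1/(327091*848452 + 416733) = 1/(277521013132 + 416733) = 1/277521429865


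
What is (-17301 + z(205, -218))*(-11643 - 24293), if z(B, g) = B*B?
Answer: -888481664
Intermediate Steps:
z(B, g) = B²
(-17301 + z(205, -218))*(-11643 - 24293) = (-17301 + 205²)*(-11643 - 24293) = (-17301 + 42025)*(-35936) = 24724*(-35936) = -888481664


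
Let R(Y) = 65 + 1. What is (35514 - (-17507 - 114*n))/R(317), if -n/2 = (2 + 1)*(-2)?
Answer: 54389/66 ≈ 824.08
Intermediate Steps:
n = 12 (n = -2*(2 + 1)*(-2) = -6*(-2) = -2*(-6) = 12)
R(Y) = 66
(35514 - (-17507 - 114*n))/R(317) = (35514 - (-17507 - 114*12))/66 = (35514 - (-17507 - 1*1368))*(1/66) = (35514 - (-17507 - 1368))*(1/66) = (35514 - 1*(-18875))*(1/66) = (35514 + 18875)*(1/66) = 54389*(1/66) = 54389/66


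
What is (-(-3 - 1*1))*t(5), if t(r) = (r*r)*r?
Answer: 500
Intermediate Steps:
t(r) = r**3 (t(r) = r**2*r = r**3)
(-(-3 - 1*1))*t(5) = -(-3 - 1*1)*5**3 = -(-3 - 1)*125 = -1*(-4)*125 = 4*125 = 500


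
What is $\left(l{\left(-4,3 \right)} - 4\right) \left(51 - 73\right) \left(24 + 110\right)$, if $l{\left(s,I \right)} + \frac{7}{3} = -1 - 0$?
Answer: $\frac{64856}{3} \approx 21619.0$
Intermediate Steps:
$l{\left(s,I \right)} = - \frac{10}{3}$ ($l{\left(s,I \right)} = - \frac{7}{3} - 1 = - \frac{10}{3}$)
$\left(l{\left(-4,3 \right)} - 4\right) \left(51 - 73\right) \left(24 + 110\right) = \left(- \frac{10}{3} - 4\right) \left(51 - 73\right) \left(24 + 110\right) = \left(- \frac{22}{3}\right) \left(-22\right) 134 = \frac{484}{3} \cdot 134 = \frac{64856}{3}$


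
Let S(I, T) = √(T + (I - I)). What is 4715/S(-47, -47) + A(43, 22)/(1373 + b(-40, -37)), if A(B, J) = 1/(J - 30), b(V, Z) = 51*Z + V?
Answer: 1/4432 - 4715*I*√47/47 ≈ 0.00022563 - 687.75*I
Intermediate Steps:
b(V, Z) = V + 51*Z
A(B, J) = 1/(-30 + J)
S(I, T) = √T (S(I, T) = √(T + 0) = √T)
4715/S(-47, -47) + A(43, 22)/(1373 + b(-40, -37)) = 4715/(√(-47)) + 1/((-30 + 22)*(1373 + (-40 + 51*(-37)))) = 4715/((I*√47)) + 1/((-8)*(1373 + (-40 - 1887))) = 4715*(-I*√47/47) - 1/(8*(1373 - 1927)) = -4715*I*√47/47 - ⅛/(-554) = -4715*I*√47/47 - ⅛*(-1/554) = -4715*I*√47/47 + 1/4432 = 1/4432 - 4715*I*√47/47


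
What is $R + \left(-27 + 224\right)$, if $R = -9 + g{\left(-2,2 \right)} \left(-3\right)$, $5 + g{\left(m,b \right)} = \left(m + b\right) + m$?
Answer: $209$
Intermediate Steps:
$g{\left(m,b \right)} = -5 + b + 2 m$ ($g{\left(m,b \right)} = -5 + \left(\left(m + b\right) + m\right) = -5 + \left(\left(b + m\right) + m\right) = -5 + \left(b + 2 m\right) = -5 + b + 2 m$)
$R = 12$ ($R = -9 + \left(-5 + 2 + 2 \left(-2\right)\right) \left(-3\right) = -9 + \left(-5 + 2 - 4\right) \left(-3\right) = -9 - -21 = -9 + 21 = 12$)
$R + \left(-27 + 224\right) = 12 + \left(-27 + 224\right) = 12 + 197 = 209$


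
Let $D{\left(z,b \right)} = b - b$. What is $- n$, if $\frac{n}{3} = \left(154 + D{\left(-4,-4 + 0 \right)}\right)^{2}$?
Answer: $-71148$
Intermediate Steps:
$D{\left(z,b \right)} = 0$
$n = 71148$ ($n = 3 \left(154 + 0\right)^{2} = 3 \cdot 154^{2} = 3 \cdot 23716 = 71148$)
$- n = \left(-1\right) 71148 = -71148$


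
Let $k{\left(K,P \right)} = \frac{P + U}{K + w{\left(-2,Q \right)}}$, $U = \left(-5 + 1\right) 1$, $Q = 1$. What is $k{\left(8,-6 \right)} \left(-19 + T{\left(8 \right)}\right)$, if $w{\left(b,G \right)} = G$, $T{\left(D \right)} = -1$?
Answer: $\frac{200}{9} \approx 22.222$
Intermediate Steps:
$U = -4$ ($U = \left(-4\right) 1 = -4$)
$k{\left(K,P \right)} = \frac{-4 + P}{1 + K}$ ($k{\left(K,P \right)} = \frac{P - 4}{K + 1} = \frac{-4 + P}{1 + K}$)
$k{\left(8,-6 \right)} \left(-19 + T{\left(8 \right)}\right) = \frac{-4 - 6}{1 + 8} \left(-19 - 1\right) = \frac{1}{9} \left(-10\right) \left(-20\right) = \left(- \frac{10}{9}\right) \left(-20\right) = \frac{200}{9}$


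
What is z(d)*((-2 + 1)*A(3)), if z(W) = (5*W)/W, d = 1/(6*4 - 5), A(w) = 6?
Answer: -30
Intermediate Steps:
d = 1/19 (d = 1/(24 - 5) = 1/19 ≈ 0.052632)
z(W) = 5
z(d)*((-2 + 1)*A(3)) = 5*((-2 + 1)*6) = 5*(-1*6) = 5*(-6) = -30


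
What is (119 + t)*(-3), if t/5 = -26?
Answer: 33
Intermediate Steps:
t = -130 (t = 5*(-26) = -130)
(119 + t)*(-3) = (119 - 130)*(-3) = -11*(-3) = 33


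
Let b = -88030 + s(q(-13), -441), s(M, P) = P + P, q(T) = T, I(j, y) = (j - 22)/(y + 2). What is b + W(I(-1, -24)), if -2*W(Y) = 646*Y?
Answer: -1963493/22 ≈ -89250.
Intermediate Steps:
I(j, y) = (-22 + j)/(2 + y)
W(Y) = -323*Y
s(M, P) = 2*P
b = -88912 (b = -88030 + 2*(-441) = -88030 - 882 = -88912)
b + W(I(-1, -24)) = -88912 - 323*(-22 - 1)/(2 - 24) = -88912 - 323*(-23)/(-22) = -88912 - (-323)*(-23)/22 = -88912 - 323*23/22 = -88912 - 7429/22 = -1963493/22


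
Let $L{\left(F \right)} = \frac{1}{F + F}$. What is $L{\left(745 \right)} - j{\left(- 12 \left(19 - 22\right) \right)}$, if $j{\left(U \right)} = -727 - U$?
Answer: $\frac{1136871}{1490} \approx 763.0$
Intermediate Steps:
$L{\left(F \right)} = \frac{1}{2 F}$
$L{\left(745 \right)} - j{\left(- 12 \left(19 - 22\right) \right)} = \frac{1}{2 \cdot 745} - \left(-727 - - 12 \left(19 - 22\right)\right) = \frac{1}{2} \cdot \frac{1}{745} - \left(-727 - \left(-12\right) \left(-3\right)\right) = \frac{1}{1490} - \left(-727 - 36\right) = \frac{1}{1490} - -763 = \frac{1}{1490} + 763 = \frac{1136871}{1490}$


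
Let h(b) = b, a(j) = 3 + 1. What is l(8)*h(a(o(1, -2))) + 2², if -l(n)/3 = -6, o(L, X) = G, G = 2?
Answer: 76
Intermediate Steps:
o(L, X) = 2
a(j) = 4
l(n) = 18 (l(n) = -3*(-6) = 18)
l(8)*h(a(o(1, -2))) + 2² = 18*4 + 2² = 72 + 4 = 76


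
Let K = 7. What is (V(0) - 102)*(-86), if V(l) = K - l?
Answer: 8170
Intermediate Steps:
V(l) = 7 - l
(V(0) - 102)*(-86) = ((7 - 1*0) - 102)*(-86) = ((7 + 0) - 102)*(-86) = (7 - 102)*(-86) = -95*(-86) = 8170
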